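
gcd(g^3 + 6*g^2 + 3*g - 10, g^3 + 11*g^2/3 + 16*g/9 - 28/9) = g + 2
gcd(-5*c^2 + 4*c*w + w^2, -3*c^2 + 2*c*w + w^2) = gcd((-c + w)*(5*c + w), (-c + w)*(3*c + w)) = -c + w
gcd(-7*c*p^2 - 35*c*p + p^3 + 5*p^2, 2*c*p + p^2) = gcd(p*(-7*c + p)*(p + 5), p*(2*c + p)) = p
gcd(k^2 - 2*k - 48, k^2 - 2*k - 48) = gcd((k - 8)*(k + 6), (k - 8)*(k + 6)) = k^2 - 2*k - 48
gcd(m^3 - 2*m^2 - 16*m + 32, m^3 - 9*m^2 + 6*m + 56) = m - 4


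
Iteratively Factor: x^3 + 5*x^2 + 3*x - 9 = (x - 1)*(x^2 + 6*x + 9) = (x - 1)*(x + 3)*(x + 3)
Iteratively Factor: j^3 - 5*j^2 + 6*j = (j)*(j^2 - 5*j + 6) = j*(j - 3)*(j - 2)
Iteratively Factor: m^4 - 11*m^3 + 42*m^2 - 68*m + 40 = (m - 2)*(m^3 - 9*m^2 + 24*m - 20) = (m - 5)*(m - 2)*(m^2 - 4*m + 4) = (m - 5)*(m - 2)^2*(m - 2)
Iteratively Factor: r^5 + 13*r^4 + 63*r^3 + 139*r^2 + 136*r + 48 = (r + 4)*(r^4 + 9*r^3 + 27*r^2 + 31*r + 12) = (r + 3)*(r + 4)*(r^3 + 6*r^2 + 9*r + 4) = (r + 1)*(r + 3)*(r + 4)*(r^2 + 5*r + 4) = (r + 1)^2*(r + 3)*(r + 4)*(r + 4)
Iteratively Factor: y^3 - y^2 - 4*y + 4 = (y - 1)*(y^2 - 4) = (y - 2)*(y - 1)*(y + 2)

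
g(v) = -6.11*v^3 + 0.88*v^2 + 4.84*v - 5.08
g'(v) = -18.33*v^2 + 1.76*v + 4.84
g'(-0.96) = -13.74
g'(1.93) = -60.04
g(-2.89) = 135.76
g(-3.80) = 324.50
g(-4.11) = 414.09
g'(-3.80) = -266.53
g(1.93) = -36.39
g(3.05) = -155.49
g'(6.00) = -644.48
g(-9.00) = 4476.83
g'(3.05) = -160.31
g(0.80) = -3.77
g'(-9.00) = -1495.73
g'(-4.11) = -312.03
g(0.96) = -5.03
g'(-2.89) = -153.34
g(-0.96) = -3.51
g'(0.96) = -10.36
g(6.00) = -1264.12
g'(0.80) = -5.48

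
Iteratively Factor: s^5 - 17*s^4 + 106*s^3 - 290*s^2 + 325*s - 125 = (s - 5)*(s^4 - 12*s^3 + 46*s^2 - 60*s + 25) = (s - 5)^2*(s^3 - 7*s^2 + 11*s - 5) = (s - 5)^3*(s^2 - 2*s + 1) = (s - 5)^3*(s - 1)*(s - 1)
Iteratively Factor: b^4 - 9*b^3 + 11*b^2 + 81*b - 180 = (b - 4)*(b^3 - 5*b^2 - 9*b + 45) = (b - 4)*(b + 3)*(b^2 - 8*b + 15) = (b - 4)*(b - 3)*(b + 3)*(b - 5)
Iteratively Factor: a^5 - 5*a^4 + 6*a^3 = (a - 2)*(a^4 - 3*a^3) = a*(a - 2)*(a^3 - 3*a^2) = a*(a - 3)*(a - 2)*(a^2) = a^2*(a - 3)*(a - 2)*(a)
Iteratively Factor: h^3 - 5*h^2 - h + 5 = (h - 5)*(h^2 - 1) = (h - 5)*(h - 1)*(h + 1)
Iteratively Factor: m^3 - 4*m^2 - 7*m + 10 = (m + 2)*(m^2 - 6*m + 5) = (m - 5)*(m + 2)*(m - 1)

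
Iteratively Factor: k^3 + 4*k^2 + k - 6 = (k + 2)*(k^2 + 2*k - 3) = (k + 2)*(k + 3)*(k - 1)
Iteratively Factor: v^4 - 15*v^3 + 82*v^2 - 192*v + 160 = (v - 4)*(v^3 - 11*v^2 + 38*v - 40) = (v - 5)*(v - 4)*(v^2 - 6*v + 8) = (v - 5)*(v - 4)^2*(v - 2)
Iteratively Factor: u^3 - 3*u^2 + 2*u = (u)*(u^2 - 3*u + 2) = u*(u - 1)*(u - 2)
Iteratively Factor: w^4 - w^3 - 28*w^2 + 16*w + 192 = (w + 4)*(w^3 - 5*w^2 - 8*w + 48) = (w - 4)*(w + 4)*(w^2 - w - 12) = (w - 4)*(w + 3)*(w + 4)*(w - 4)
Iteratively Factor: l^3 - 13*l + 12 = (l - 3)*(l^2 + 3*l - 4) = (l - 3)*(l + 4)*(l - 1)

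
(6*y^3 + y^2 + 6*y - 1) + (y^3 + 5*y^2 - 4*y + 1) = 7*y^3 + 6*y^2 + 2*y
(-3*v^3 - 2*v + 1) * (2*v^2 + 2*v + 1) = -6*v^5 - 6*v^4 - 7*v^3 - 2*v^2 + 1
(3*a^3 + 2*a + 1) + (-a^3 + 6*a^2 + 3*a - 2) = 2*a^3 + 6*a^2 + 5*a - 1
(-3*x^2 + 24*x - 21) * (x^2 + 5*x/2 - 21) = -3*x^4 + 33*x^3/2 + 102*x^2 - 1113*x/2 + 441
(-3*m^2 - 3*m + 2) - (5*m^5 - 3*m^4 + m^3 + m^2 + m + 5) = -5*m^5 + 3*m^4 - m^3 - 4*m^2 - 4*m - 3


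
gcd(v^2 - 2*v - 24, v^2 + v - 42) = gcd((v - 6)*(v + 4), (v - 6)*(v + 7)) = v - 6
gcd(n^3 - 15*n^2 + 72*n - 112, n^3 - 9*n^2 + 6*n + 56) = n^2 - 11*n + 28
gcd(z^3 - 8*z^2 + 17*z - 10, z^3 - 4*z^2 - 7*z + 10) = z^2 - 6*z + 5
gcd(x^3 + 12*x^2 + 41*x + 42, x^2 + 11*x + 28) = x + 7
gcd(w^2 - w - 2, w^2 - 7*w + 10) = w - 2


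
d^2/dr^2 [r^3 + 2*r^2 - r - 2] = 6*r + 4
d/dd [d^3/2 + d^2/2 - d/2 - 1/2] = 3*d^2/2 + d - 1/2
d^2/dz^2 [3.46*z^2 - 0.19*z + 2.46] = 6.92000000000000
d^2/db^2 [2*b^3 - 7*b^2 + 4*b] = 12*b - 14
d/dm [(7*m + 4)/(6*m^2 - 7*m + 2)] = 6*(-7*m^2 - 8*m + 7)/(36*m^4 - 84*m^3 + 73*m^2 - 28*m + 4)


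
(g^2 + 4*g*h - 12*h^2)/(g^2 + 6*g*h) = (g - 2*h)/g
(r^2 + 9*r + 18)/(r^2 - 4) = (r^2 + 9*r + 18)/(r^2 - 4)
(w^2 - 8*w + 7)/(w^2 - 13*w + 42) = (w - 1)/(w - 6)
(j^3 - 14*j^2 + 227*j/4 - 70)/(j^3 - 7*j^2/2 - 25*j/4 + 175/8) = 2*(j - 8)/(2*j + 5)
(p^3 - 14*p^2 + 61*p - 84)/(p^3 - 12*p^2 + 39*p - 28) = (p - 3)/(p - 1)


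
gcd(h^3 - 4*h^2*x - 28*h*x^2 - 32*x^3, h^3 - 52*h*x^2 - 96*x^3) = -h^2 + 6*h*x + 16*x^2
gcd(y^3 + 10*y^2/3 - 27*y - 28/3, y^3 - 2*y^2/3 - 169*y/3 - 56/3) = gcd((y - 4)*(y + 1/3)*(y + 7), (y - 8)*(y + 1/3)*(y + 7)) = y^2 + 22*y/3 + 7/3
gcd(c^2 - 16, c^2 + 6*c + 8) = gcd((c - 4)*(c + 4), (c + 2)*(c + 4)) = c + 4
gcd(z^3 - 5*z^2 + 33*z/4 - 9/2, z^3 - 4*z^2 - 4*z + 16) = z - 2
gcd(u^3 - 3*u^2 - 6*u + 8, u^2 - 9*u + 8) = u - 1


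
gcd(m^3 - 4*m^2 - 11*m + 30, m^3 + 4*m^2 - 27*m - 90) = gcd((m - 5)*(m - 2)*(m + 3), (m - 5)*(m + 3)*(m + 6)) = m^2 - 2*m - 15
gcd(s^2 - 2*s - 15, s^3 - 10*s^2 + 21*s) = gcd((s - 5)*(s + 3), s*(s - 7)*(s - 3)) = 1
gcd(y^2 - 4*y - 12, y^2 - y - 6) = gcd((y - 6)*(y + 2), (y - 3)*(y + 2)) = y + 2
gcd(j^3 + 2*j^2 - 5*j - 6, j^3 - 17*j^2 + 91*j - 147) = 1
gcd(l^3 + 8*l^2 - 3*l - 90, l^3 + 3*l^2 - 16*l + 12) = l + 6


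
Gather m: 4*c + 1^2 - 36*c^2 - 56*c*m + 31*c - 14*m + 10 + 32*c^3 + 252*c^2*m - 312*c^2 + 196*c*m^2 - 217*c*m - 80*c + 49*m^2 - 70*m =32*c^3 - 348*c^2 - 45*c + m^2*(196*c + 49) + m*(252*c^2 - 273*c - 84) + 11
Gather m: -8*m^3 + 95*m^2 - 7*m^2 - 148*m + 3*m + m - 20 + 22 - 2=-8*m^3 + 88*m^2 - 144*m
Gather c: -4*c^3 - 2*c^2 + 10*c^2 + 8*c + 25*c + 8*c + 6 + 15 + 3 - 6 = -4*c^3 + 8*c^2 + 41*c + 18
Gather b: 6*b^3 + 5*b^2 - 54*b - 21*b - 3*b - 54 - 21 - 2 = 6*b^3 + 5*b^2 - 78*b - 77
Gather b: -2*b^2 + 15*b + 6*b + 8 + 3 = -2*b^2 + 21*b + 11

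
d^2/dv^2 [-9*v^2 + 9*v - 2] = -18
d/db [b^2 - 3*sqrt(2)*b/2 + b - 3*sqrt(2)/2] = 2*b - 3*sqrt(2)/2 + 1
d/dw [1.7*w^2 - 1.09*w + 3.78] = 3.4*w - 1.09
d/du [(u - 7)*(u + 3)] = 2*u - 4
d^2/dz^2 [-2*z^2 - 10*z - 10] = -4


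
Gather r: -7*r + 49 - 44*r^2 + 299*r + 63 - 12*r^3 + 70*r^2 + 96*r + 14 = -12*r^3 + 26*r^2 + 388*r + 126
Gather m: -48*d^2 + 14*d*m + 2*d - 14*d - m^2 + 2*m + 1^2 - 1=-48*d^2 - 12*d - m^2 + m*(14*d + 2)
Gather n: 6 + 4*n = 4*n + 6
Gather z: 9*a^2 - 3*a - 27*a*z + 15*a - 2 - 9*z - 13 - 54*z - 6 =9*a^2 + 12*a + z*(-27*a - 63) - 21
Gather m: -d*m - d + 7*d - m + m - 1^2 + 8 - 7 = -d*m + 6*d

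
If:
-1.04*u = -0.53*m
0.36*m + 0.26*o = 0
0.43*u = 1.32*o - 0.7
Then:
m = -0.34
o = 0.47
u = -0.17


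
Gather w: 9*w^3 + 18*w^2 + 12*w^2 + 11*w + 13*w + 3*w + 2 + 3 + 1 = 9*w^3 + 30*w^2 + 27*w + 6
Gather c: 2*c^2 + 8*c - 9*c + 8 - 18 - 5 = 2*c^2 - c - 15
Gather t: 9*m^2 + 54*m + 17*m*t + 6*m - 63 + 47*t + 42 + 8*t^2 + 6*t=9*m^2 + 60*m + 8*t^2 + t*(17*m + 53) - 21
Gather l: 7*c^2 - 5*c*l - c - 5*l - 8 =7*c^2 - c + l*(-5*c - 5) - 8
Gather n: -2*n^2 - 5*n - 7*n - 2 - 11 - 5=-2*n^2 - 12*n - 18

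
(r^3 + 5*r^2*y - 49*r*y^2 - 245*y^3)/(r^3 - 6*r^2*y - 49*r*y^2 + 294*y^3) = (-r - 5*y)/(-r + 6*y)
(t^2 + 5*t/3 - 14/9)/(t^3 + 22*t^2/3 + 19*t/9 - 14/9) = (9*t^2 + 15*t - 14)/(9*t^3 + 66*t^2 + 19*t - 14)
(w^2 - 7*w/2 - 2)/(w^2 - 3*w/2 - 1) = (w - 4)/(w - 2)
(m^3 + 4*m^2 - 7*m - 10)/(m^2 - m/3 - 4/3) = 3*(m^2 + 3*m - 10)/(3*m - 4)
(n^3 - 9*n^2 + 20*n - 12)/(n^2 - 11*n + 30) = (n^2 - 3*n + 2)/(n - 5)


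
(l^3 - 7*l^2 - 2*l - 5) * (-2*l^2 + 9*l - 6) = -2*l^5 + 23*l^4 - 65*l^3 + 34*l^2 - 33*l + 30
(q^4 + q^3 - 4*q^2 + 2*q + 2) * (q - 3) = q^5 - 2*q^4 - 7*q^3 + 14*q^2 - 4*q - 6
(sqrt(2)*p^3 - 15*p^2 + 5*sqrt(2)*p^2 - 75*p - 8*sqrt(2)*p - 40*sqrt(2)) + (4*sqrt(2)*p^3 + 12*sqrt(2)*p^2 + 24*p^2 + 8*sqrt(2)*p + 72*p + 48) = 5*sqrt(2)*p^3 + 9*p^2 + 17*sqrt(2)*p^2 - 3*p - 40*sqrt(2) + 48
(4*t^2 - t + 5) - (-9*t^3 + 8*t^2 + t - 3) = 9*t^3 - 4*t^2 - 2*t + 8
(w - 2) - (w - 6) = 4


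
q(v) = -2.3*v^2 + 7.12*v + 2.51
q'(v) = 7.12 - 4.6*v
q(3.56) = -1.29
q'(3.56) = -9.26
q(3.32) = 0.80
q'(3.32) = -8.15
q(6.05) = -38.60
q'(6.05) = -20.71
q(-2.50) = -29.66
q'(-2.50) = 18.62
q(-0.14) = 1.47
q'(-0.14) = 7.76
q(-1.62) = -15.06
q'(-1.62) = 14.57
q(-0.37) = -0.44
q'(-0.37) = 8.82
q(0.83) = 6.84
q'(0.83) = 3.30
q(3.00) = 3.17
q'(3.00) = -6.68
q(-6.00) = -123.01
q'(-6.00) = 34.72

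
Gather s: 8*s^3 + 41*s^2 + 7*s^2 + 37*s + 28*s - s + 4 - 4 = 8*s^3 + 48*s^2 + 64*s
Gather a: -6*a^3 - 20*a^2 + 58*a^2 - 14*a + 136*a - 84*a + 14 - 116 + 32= -6*a^3 + 38*a^2 + 38*a - 70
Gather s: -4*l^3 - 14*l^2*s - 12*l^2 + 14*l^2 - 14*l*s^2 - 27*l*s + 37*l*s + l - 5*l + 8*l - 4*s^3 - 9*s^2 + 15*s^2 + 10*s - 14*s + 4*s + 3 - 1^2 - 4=-4*l^3 + 2*l^2 + 4*l - 4*s^3 + s^2*(6 - 14*l) + s*(-14*l^2 + 10*l) - 2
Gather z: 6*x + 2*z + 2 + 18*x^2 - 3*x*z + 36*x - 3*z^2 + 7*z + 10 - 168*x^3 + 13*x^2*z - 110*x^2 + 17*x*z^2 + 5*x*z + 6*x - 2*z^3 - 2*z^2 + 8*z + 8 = -168*x^3 - 92*x^2 + 48*x - 2*z^3 + z^2*(17*x - 5) + z*(13*x^2 + 2*x + 17) + 20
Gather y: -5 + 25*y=25*y - 5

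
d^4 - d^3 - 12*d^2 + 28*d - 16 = (d - 2)^2*(d - 1)*(d + 4)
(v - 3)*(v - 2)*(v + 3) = v^3 - 2*v^2 - 9*v + 18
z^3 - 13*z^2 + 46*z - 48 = (z - 8)*(z - 3)*(z - 2)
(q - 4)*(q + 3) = q^2 - q - 12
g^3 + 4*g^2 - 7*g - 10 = (g - 2)*(g + 1)*(g + 5)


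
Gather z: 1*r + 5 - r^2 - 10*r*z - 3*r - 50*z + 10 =-r^2 - 2*r + z*(-10*r - 50) + 15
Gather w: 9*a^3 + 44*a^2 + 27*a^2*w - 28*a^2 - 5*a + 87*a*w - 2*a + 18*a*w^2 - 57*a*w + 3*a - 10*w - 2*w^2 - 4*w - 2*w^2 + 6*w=9*a^3 + 16*a^2 - 4*a + w^2*(18*a - 4) + w*(27*a^2 + 30*a - 8)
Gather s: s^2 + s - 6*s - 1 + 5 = s^2 - 5*s + 4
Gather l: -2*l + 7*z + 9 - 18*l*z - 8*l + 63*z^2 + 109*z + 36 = l*(-18*z - 10) + 63*z^2 + 116*z + 45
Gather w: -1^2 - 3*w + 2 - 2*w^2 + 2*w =-2*w^2 - w + 1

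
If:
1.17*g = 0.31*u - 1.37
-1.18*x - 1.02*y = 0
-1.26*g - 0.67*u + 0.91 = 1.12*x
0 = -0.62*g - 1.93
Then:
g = -3.11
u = -7.33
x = 8.70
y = -10.06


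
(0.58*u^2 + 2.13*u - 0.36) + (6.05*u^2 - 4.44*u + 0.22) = 6.63*u^2 - 2.31*u - 0.14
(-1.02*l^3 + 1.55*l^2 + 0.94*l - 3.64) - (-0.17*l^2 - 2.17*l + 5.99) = -1.02*l^3 + 1.72*l^2 + 3.11*l - 9.63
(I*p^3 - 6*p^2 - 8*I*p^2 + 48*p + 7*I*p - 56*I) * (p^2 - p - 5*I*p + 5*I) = I*p^5 - p^4 - 9*I*p^4 + 9*p^3 + 45*I*p^3 + 27*p^2 - 333*I*p^2 - 315*p + 296*I*p + 280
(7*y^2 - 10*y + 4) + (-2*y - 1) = 7*y^2 - 12*y + 3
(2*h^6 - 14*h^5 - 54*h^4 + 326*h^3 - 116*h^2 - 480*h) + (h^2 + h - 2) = 2*h^6 - 14*h^5 - 54*h^4 + 326*h^3 - 115*h^2 - 479*h - 2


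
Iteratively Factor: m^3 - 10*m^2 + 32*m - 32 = (m - 2)*(m^2 - 8*m + 16) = (m - 4)*(m - 2)*(m - 4)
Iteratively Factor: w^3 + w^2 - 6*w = (w - 2)*(w^2 + 3*w) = w*(w - 2)*(w + 3)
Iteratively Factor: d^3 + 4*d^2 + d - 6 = (d + 3)*(d^2 + d - 2) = (d + 2)*(d + 3)*(d - 1)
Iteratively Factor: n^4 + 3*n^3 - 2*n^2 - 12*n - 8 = (n + 1)*(n^3 + 2*n^2 - 4*n - 8) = (n + 1)*(n + 2)*(n^2 - 4) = (n - 2)*(n + 1)*(n + 2)*(n + 2)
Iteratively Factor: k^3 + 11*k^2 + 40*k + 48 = (k + 4)*(k^2 + 7*k + 12) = (k + 4)^2*(k + 3)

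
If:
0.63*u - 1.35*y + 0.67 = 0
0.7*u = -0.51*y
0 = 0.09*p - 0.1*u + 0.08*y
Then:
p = -0.63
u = -0.27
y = 0.37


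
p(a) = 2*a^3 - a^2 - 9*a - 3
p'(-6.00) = 219.00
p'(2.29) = 17.88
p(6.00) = 339.00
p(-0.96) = 2.95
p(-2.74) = -26.99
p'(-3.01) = 51.38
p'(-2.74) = 41.53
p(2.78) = 7.22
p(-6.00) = -417.00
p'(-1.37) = 5.00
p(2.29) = -4.84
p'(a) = 6*a^2 - 2*a - 9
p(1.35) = -12.05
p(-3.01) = -39.51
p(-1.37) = 2.31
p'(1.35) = -0.76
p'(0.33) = -9.01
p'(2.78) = 31.81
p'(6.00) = 195.00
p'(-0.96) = -1.55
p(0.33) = -6.01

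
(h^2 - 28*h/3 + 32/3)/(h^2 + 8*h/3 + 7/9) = 3*(3*h^2 - 28*h + 32)/(9*h^2 + 24*h + 7)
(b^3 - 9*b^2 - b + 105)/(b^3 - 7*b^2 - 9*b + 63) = (b - 5)/(b - 3)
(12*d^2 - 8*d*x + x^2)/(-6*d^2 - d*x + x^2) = (-12*d^2 + 8*d*x - x^2)/(6*d^2 + d*x - x^2)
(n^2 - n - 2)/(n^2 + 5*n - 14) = (n + 1)/(n + 7)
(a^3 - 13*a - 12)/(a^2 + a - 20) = (a^2 + 4*a + 3)/(a + 5)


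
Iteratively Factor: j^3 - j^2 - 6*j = (j - 3)*(j^2 + 2*j) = (j - 3)*(j + 2)*(j)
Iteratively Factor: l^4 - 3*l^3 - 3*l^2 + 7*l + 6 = (l - 2)*(l^3 - l^2 - 5*l - 3) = (l - 3)*(l - 2)*(l^2 + 2*l + 1) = (l - 3)*(l - 2)*(l + 1)*(l + 1)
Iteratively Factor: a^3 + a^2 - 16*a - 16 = (a + 4)*(a^2 - 3*a - 4) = (a + 1)*(a + 4)*(a - 4)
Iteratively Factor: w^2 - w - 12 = (w + 3)*(w - 4)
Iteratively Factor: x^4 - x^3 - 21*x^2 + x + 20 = (x - 1)*(x^3 - 21*x - 20) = (x - 1)*(x + 4)*(x^2 - 4*x - 5) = (x - 5)*(x - 1)*(x + 4)*(x + 1)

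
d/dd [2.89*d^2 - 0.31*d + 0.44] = 5.78*d - 0.31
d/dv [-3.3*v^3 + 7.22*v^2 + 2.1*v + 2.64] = -9.9*v^2 + 14.44*v + 2.1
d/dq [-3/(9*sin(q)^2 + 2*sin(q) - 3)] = 6*(9*sin(q) + 1)*cos(q)/(9*sin(q)^2 + 2*sin(q) - 3)^2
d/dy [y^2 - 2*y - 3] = 2*y - 2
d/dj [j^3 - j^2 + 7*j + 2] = 3*j^2 - 2*j + 7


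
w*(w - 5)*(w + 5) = w^3 - 25*w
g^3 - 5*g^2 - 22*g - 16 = (g - 8)*(g + 1)*(g + 2)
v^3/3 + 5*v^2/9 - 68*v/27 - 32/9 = (v/3 + 1)*(v - 8/3)*(v + 4/3)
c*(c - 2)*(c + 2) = c^3 - 4*c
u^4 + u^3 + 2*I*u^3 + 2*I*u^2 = u^2*(u + 1)*(u + 2*I)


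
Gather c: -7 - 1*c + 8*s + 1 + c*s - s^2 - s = c*(s - 1) - s^2 + 7*s - 6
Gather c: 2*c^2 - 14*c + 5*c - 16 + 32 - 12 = 2*c^2 - 9*c + 4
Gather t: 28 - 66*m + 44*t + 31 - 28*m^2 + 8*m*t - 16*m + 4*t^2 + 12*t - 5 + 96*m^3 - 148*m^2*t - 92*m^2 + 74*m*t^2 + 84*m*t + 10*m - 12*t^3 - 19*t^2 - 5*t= 96*m^3 - 120*m^2 - 72*m - 12*t^3 + t^2*(74*m - 15) + t*(-148*m^2 + 92*m + 51) + 54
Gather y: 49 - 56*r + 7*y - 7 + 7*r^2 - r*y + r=7*r^2 - 55*r + y*(7 - r) + 42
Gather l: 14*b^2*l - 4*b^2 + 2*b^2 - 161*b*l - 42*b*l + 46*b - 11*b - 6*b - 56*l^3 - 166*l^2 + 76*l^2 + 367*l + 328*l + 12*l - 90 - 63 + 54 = -2*b^2 + 29*b - 56*l^3 - 90*l^2 + l*(14*b^2 - 203*b + 707) - 99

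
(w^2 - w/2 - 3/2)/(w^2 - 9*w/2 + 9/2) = (w + 1)/(w - 3)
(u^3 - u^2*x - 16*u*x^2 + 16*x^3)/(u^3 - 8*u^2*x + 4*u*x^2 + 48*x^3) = (-u^2 - 3*u*x + 4*x^2)/(-u^2 + 4*u*x + 12*x^2)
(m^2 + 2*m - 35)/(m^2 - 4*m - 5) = (m + 7)/(m + 1)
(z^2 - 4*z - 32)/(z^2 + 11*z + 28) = (z - 8)/(z + 7)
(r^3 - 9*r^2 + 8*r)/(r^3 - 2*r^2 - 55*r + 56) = r/(r + 7)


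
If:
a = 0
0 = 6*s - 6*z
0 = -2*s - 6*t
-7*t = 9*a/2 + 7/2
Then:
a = 0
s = 3/2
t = -1/2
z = 3/2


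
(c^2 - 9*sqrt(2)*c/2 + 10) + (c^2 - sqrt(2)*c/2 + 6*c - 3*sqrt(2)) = 2*c^2 - 5*sqrt(2)*c + 6*c - 3*sqrt(2) + 10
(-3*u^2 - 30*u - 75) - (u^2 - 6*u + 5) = -4*u^2 - 24*u - 80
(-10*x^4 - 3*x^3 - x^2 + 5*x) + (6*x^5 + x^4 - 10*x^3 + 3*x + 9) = 6*x^5 - 9*x^4 - 13*x^3 - x^2 + 8*x + 9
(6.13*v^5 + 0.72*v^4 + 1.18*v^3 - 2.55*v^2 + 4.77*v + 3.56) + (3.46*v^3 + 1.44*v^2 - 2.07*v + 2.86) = 6.13*v^5 + 0.72*v^4 + 4.64*v^3 - 1.11*v^2 + 2.7*v + 6.42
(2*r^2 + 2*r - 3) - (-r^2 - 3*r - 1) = 3*r^2 + 5*r - 2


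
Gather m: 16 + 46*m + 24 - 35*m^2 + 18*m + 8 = -35*m^2 + 64*m + 48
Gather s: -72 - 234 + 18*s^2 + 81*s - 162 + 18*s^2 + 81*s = 36*s^2 + 162*s - 468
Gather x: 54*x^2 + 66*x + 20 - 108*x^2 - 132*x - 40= -54*x^2 - 66*x - 20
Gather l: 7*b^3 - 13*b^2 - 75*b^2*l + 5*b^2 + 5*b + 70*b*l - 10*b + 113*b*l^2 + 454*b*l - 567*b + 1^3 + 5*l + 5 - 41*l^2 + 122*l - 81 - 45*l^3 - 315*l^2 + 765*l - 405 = 7*b^3 - 8*b^2 - 572*b - 45*l^3 + l^2*(113*b - 356) + l*(-75*b^2 + 524*b + 892) - 480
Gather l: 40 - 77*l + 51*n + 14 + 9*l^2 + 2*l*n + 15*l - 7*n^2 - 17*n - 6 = 9*l^2 + l*(2*n - 62) - 7*n^2 + 34*n + 48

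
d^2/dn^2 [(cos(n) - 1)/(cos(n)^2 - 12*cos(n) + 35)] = (-9*(1 - cos(2*n))^2*cos(n)/4 - 2*(1 - cos(2*n))^2 - 1621*cos(n)/2 - 219*cos(2*n) + 42*cos(3*n) + cos(5*n)/2 + 411)/((cos(n) - 7)^3*(cos(n) - 5)^3)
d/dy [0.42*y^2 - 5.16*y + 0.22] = 0.84*y - 5.16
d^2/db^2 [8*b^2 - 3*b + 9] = 16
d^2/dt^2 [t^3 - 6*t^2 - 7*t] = 6*t - 12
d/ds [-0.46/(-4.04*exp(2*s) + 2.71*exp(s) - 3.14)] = (1.2466 - 3.7168*exp(s))*exp(s)/(4.04*exp(2*s) - 2.71*exp(s) + 3.14)^2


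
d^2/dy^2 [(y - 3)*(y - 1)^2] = 6*y - 10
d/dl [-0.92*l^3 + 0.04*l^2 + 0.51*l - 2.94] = -2.76*l^2 + 0.08*l + 0.51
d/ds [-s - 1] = -1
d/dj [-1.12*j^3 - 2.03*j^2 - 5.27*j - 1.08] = -3.36*j^2 - 4.06*j - 5.27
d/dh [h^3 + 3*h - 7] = 3*h^2 + 3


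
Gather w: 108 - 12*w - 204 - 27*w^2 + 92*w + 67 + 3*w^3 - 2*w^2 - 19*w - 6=3*w^3 - 29*w^2 + 61*w - 35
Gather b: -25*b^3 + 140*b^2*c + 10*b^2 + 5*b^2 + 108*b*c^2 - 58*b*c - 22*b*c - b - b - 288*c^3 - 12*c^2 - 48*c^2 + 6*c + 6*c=-25*b^3 + b^2*(140*c + 15) + b*(108*c^2 - 80*c - 2) - 288*c^3 - 60*c^2 + 12*c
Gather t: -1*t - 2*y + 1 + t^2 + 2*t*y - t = t^2 + t*(2*y - 2) - 2*y + 1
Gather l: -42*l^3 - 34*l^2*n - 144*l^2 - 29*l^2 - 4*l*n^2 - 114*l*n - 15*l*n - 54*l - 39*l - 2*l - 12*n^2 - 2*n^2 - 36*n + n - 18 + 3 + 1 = -42*l^3 + l^2*(-34*n - 173) + l*(-4*n^2 - 129*n - 95) - 14*n^2 - 35*n - 14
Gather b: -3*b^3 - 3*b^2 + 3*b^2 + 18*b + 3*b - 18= -3*b^3 + 21*b - 18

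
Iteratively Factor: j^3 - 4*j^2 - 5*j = (j - 5)*(j^2 + j) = j*(j - 5)*(j + 1)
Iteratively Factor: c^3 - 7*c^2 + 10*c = (c - 2)*(c^2 - 5*c) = (c - 5)*(c - 2)*(c)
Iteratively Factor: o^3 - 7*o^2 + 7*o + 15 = (o + 1)*(o^2 - 8*o + 15) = (o - 3)*(o + 1)*(o - 5)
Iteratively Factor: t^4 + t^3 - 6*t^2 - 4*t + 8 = (t + 2)*(t^3 - t^2 - 4*t + 4) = (t + 2)^2*(t^2 - 3*t + 2) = (t - 1)*(t + 2)^2*(t - 2)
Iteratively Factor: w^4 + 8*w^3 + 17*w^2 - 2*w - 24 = (w + 4)*(w^3 + 4*w^2 + w - 6) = (w + 2)*(w + 4)*(w^2 + 2*w - 3) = (w + 2)*(w + 3)*(w + 4)*(w - 1)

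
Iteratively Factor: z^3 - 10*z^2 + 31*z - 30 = (z - 5)*(z^2 - 5*z + 6) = (z - 5)*(z - 3)*(z - 2)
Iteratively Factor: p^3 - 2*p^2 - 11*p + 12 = (p - 4)*(p^2 + 2*p - 3) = (p - 4)*(p + 3)*(p - 1)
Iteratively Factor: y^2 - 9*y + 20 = (y - 5)*(y - 4)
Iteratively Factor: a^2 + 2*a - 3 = (a - 1)*(a + 3)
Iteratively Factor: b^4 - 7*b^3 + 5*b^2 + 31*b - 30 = (b - 1)*(b^3 - 6*b^2 - b + 30) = (b - 3)*(b - 1)*(b^2 - 3*b - 10) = (b - 5)*(b - 3)*(b - 1)*(b + 2)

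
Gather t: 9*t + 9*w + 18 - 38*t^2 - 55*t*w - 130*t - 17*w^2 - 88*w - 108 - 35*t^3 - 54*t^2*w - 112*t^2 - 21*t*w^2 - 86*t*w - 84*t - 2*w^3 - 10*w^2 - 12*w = -35*t^3 + t^2*(-54*w - 150) + t*(-21*w^2 - 141*w - 205) - 2*w^3 - 27*w^2 - 91*w - 90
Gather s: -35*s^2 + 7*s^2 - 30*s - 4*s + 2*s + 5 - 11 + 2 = -28*s^2 - 32*s - 4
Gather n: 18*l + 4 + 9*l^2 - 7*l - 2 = 9*l^2 + 11*l + 2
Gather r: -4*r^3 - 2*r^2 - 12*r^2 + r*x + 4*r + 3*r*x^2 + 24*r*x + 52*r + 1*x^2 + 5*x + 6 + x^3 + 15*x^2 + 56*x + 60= -4*r^3 - 14*r^2 + r*(3*x^2 + 25*x + 56) + x^3 + 16*x^2 + 61*x + 66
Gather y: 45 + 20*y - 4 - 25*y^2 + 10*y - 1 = -25*y^2 + 30*y + 40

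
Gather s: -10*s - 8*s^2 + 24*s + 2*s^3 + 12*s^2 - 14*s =2*s^3 + 4*s^2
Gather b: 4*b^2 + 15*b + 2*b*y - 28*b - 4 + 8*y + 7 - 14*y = 4*b^2 + b*(2*y - 13) - 6*y + 3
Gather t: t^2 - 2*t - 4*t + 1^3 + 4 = t^2 - 6*t + 5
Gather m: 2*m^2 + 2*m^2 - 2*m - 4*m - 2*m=4*m^2 - 8*m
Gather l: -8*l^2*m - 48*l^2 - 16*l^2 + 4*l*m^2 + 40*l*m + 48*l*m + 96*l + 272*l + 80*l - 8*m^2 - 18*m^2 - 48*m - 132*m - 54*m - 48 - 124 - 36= l^2*(-8*m - 64) + l*(4*m^2 + 88*m + 448) - 26*m^2 - 234*m - 208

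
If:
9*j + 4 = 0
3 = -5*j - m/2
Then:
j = -4/9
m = -14/9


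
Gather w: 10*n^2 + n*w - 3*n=10*n^2 + n*w - 3*n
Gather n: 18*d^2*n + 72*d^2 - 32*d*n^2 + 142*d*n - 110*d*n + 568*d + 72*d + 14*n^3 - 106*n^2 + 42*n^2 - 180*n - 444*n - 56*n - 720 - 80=72*d^2 + 640*d + 14*n^3 + n^2*(-32*d - 64) + n*(18*d^2 + 32*d - 680) - 800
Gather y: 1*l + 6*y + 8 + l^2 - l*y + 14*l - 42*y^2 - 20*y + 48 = l^2 + 15*l - 42*y^2 + y*(-l - 14) + 56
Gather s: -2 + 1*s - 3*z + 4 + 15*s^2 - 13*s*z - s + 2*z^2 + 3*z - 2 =15*s^2 - 13*s*z + 2*z^2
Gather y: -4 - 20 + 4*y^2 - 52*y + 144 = 4*y^2 - 52*y + 120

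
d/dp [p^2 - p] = 2*p - 1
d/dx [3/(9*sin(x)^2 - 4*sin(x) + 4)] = 6*(2 - 9*sin(x))*cos(x)/(9*sin(x)^2 - 4*sin(x) + 4)^2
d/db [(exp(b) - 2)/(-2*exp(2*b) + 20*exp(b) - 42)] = (2*(exp(b) - 5)*(exp(b) - 2) - exp(2*b) + 10*exp(b) - 21)*exp(b)/(2*(exp(2*b) - 10*exp(b) + 21)^2)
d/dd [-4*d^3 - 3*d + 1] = -12*d^2 - 3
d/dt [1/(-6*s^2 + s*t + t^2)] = (-s - 2*t)/(-6*s^2 + s*t + t^2)^2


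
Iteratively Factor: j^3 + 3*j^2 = (j)*(j^2 + 3*j) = j*(j + 3)*(j)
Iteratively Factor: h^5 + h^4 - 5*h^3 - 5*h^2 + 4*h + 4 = (h + 2)*(h^4 - h^3 - 3*h^2 + h + 2) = (h - 1)*(h + 2)*(h^3 - 3*h - 2) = (h - 1)*(h + 1)*(h + 2)*(h^2 - h - 2) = (h - 1)*(h + 1)^2*(h + 2)*(h - 2)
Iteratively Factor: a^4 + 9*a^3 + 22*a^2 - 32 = (a + 4)*(a^3 + 5*a^2 + 2*a - 8) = (a + 2)*(a + 4)*(a^2 + 3*a - 4) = (a + 2)*(a + 4)^2*(a - 1)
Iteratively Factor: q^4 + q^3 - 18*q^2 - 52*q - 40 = (q + 2)*(q^3 - q^2 - 16*q - 20) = (q + 2)^2*(q^2 - 3*q - 10) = (q + 2)^3*(q - 5)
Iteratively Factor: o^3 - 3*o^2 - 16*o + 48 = (o - 3)*(o^2 - 16) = (o - 3)*(o + 4)*(o - 4)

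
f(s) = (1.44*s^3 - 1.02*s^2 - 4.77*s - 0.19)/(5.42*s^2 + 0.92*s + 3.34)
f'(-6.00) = 0.29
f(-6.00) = -1.66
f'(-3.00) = 0.37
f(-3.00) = -0.69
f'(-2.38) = 0.43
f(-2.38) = -0.44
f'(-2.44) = 0.42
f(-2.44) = -0.47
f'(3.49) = 0.33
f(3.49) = 0.44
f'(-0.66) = 0.20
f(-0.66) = 0.41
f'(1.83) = 0.39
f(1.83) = -0.15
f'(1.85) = 0.39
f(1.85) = -0.14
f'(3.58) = 0.32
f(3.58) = 0.47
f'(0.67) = 0.03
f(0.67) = -0.53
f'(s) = (-10.84*s - 0.92)*(1.44*s^3 - 1.02*s^2 - 4.77*s - 0.19)/(5.42*s^2 + 0.92*s + 3.34)^2 + (4.32*s^2 - 2.04*s - 4.77)/(5.42*s^2 + 0.92*s + 3.34) = (7.8048*s^4 + 2.6496*s^3 + 39.3438*s^2 - 4.754*s - 15.757)/(29.3764*s^4 + 9.9728*s^3 + 37.052*s^2 + 6.1456*s + 11.1556)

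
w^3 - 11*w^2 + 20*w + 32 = (w - 8)*(w - 4)*(w + 1)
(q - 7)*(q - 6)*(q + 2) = q^3 - 11*q^2 + 16*q + 84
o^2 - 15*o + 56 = (o - 8)*(o - 7)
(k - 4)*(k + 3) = k^2 - k - 12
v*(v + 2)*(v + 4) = v^3 + 6*v^2 + 8*v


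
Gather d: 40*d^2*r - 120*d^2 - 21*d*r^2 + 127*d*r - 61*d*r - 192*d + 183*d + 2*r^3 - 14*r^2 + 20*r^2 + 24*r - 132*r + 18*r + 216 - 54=d^2*(40*r - 120) + d*(-21*r^2 + 66*r - 9) + 2*r^3 + 6*r^2 - 90*r + 162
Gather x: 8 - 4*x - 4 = 4 - 4*x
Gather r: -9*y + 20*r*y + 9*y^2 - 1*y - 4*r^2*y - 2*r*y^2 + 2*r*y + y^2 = -4*r^2*y + r*(-2*y^2 + 22*y) + 10*y^2 - 10*y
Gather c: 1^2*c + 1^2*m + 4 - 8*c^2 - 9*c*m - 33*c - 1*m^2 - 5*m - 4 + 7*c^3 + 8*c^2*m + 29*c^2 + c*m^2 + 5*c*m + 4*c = 7*c^3 + c^2*(8*m + 21) + c*(m^2 - 4*m - 28) - m^2 - 4*m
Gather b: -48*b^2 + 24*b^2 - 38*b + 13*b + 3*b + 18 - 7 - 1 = -24*b^2 - 22*b + 10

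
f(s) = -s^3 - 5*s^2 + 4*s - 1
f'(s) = -3*s^2 - 10*s + 4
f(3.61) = -98.77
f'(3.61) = -71.20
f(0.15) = -0.52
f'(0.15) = 2.43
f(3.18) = -71.00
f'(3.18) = -58.14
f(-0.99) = -8.89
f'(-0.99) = 10.96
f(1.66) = -12.71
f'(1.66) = -20.87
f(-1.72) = -17.58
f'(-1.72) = 12.32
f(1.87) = -17.54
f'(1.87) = -25.19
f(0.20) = -0.41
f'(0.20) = 1.88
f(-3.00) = -31.00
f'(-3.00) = 7.00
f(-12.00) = 959.00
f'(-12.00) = -308.00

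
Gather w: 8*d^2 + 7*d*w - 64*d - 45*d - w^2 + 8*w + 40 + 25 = 8*d^2 - 109*d - w^2 + w*(7*d + 8) + 65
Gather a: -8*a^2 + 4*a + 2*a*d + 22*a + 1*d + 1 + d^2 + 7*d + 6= -8*a^2 + a*(2*d + 26) + d^2 + 8*d + 7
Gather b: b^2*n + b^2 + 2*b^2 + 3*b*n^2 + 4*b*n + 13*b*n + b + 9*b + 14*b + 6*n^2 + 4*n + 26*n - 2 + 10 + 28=b^2*(n + 3) + b*(3*n^2 + 17*n + 24) + 6*n^2 + 30*n + 36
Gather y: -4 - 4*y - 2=-4*y - 6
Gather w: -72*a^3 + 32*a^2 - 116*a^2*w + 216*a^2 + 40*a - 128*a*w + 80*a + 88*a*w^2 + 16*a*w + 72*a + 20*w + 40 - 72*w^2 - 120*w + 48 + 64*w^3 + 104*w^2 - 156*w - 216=-72*a^3 + 248*a^2 + 192*a + 64*w^3 + w^2*(88*a + 32) + w*(-116*a^2 - 112*a - 256) - 128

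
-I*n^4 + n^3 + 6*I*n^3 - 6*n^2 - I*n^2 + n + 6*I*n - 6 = (n - 6)*(n - I)*(n + I)*(-I*n + 1)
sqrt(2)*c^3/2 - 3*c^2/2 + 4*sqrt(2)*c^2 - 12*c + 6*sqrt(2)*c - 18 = (c + 6)*(c - 3*sqrt(2)/2)*(sqrt(2)*c/2 + sqrt(2))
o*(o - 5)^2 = o^3 - 10*o^2 + 25*o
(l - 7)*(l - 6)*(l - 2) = l^3 - 15*l^2 + 68*l - 84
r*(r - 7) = r^2 - 7*r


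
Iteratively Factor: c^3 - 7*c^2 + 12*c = (c)*(c^2 - 7*c + 12) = c*(c - 3)*(c - 4)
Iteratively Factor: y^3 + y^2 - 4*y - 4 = (y + 2)*(y^2 - y - 2) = (y + 1)*(y + 2)*(y - 2)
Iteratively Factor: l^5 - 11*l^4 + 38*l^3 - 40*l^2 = (l - 5)*(l^4 - 6*l^3 + 8*l^2) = (l - 5)*(l - 2)*(l^3 - 4*l^2) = l*(l - 5)*(l - 2)*(l^2 - 4*l) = l*(l - 5)*(l - 4)*(l - 2)*(l)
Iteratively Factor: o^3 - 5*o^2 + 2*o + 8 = (o + 1)*(o^2 - 6*o + 8) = (o - 2)*(o + 1)*(o - 4)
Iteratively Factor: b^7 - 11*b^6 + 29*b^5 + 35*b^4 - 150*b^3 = (b - 5)*(b^6 - 6*b^5 - b^4 + 30*b^3) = b*(b - 5)*(b^5 - 6*b^4 - b^3 + 30*b^2) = b^2*(b - 5)*(b^4 - 6*b^3 - b^2 + 30*b) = b^2*(b - 5)^2*(b^3 - b^2 - 6*b) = b^2*(b - 5)^2*(b + 2)*(b^2 - 3*b) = b^2*(b - 5)^2*(b - 3)*(b + 2)*(b)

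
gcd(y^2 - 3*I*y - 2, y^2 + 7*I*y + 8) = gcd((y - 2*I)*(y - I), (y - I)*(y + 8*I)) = y - I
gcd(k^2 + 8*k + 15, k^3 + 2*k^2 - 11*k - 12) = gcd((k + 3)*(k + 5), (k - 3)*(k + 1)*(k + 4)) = 1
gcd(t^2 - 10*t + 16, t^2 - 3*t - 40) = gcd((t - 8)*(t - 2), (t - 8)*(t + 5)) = t - 8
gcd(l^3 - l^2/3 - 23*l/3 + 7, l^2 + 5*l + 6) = l + 3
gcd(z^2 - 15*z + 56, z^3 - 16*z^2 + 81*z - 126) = z - 7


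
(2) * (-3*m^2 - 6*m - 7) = -6*m^2 - 12*m - 14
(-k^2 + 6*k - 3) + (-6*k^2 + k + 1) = -7*k^2 + 7*k - 2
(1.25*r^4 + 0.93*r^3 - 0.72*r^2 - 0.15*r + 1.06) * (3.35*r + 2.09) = 4.1875*r^5 + 5.728*r^4 - 0.4683*r^3 - 2.0073*r^2 + 3.2375*r + 2.2154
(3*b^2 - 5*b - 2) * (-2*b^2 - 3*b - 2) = -6*b^4 + b^3 + 13*b^2 + 16*b + 4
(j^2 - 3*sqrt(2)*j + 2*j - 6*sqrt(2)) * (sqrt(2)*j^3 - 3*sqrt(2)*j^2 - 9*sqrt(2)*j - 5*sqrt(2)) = sqrt(2)*j^5 - 6*j^4 - sqrt(2)*j^4 - 15*sqrt(2)*j^3 + 6*j^3 - 23*sqrt(2)*j^2 + 90*j^2 - 10*sqrt(2)*j + 138*j + 60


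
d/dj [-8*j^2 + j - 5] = 1 - 16*j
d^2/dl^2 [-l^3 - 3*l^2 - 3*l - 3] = -6*l - 6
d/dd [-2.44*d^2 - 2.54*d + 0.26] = -4.88*d - 2.54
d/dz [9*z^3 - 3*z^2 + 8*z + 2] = 27*z^2 - 6*z + 8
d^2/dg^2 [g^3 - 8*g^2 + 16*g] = 6*g - 16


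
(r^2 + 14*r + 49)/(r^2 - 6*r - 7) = (r^2 + 14*r + 49)/(r^2 - 6*r - 7)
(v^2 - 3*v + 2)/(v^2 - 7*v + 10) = (v - 1)/(v - 5)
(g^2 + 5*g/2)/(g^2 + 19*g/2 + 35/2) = g/(g + 7)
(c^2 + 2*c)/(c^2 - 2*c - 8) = c/(c - 4)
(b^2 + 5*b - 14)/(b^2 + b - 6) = (b + 7)/(b + 3)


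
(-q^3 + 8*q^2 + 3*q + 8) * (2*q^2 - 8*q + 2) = -2*q^5 + 24*q^4 - 60*q^3 + 8*q^2 - 58*q + 16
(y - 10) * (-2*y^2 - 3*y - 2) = -2*y^3 + 17*y^2 + 28*y + 20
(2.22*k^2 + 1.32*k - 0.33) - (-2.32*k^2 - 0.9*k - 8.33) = 4.54*k^2 + 2.22*k + 8.0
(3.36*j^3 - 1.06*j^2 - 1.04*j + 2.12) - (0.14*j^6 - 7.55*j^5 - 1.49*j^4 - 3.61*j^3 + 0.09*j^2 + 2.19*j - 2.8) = -0.14*j^6 + 7.55*j^5 + 1.49*j^4 + 6.97*j^3 - 1.15*j^2 - 3.23*j + 4.92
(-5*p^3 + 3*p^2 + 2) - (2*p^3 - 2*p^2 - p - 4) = -7*p^3 + 5*p^2 + p + 6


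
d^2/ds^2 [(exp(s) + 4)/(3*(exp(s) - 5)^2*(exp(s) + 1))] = (4*exp(4*s) + 49*exp(3*s) + 15*exp(2*s) + 151*exp(s) - 35)*exp(s)/(3*(exp(7*s) - 17*exp(6*s) + 93*exp(5*s) - 109*exp(4*s) - 445*exp(3*s) + 525*exp(2*s) + 1375*exp(s) + 625))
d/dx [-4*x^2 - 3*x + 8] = -8*x - 3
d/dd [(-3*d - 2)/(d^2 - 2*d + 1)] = (3*d + 7)/(d^3 - 3*d^2 + 3*d - 1)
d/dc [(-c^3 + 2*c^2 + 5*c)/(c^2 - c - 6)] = (-c^4 + 2*c^3 + 11*c^2 - 24*c - 30)/(c^4 - 2*c^3 - 11*c^2 + 12*c + 36)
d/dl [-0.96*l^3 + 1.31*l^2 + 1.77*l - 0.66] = -2.88*l^2 + 2.62*l + 1.77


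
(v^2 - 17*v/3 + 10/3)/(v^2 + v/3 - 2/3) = (v - 5)/(v + 1)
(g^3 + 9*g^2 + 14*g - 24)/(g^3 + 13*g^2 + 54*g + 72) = (g - 1)/(g + 3)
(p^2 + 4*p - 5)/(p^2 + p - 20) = (p - 1)/(p - 4)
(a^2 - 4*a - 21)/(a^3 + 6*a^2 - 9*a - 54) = (a - 7)/(a^2 + 3*a - 18)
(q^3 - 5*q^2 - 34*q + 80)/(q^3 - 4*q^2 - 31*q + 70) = (q - 8)/(q - 7)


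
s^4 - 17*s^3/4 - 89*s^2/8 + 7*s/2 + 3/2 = (s - 6)*(s - 1/2)*(s + 1/4)*(s + 2)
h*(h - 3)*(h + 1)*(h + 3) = h^4 + h^3 - 9*h^2 - 9*h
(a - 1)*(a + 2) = a^2 + a - 2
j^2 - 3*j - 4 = (j - 4)*(j + 1)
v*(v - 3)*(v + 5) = v^3 + 2*v^2 - 15*v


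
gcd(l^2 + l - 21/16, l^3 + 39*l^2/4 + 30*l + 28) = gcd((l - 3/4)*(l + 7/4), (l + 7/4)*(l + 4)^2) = l + 7/4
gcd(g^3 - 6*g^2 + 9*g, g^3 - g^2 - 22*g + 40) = 1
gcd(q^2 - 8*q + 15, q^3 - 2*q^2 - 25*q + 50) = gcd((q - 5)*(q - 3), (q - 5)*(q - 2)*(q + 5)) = q - 5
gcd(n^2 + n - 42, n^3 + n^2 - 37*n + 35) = n + 7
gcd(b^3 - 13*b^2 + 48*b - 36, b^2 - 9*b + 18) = b - 6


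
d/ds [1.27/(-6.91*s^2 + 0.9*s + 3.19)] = (17.5514*s - 1.143)/(-6.91*s^2 + 0.9*s + 3.19)^2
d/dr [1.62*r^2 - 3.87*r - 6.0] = 3.24*r - 3.87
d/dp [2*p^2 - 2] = 4*p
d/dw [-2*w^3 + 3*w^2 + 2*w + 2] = -6*w^2 + 6*w + 2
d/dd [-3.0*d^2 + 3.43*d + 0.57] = 3.43 - 6.0*d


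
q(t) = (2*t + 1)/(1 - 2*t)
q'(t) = 2/(1 - 2*t) + 2*(2*t + 1)/(1 - 2*t)^2 = 4/(2*t - 1)^2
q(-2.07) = -0.61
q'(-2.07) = 0.15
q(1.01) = -2.96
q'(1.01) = 3.84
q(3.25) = -1.36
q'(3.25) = 0.13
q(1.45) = -2.05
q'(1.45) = 1.11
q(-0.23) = 0.37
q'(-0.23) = 1.88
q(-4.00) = -0.78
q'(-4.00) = 0.05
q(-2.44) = -0.66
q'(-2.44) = 0.12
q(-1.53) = -0.51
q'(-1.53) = 0.24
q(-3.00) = -0.71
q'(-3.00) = 0.08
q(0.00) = 1.00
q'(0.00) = 4.00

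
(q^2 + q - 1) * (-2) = -2*q^2 - 2*q + 2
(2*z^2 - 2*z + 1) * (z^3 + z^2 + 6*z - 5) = 2*z^5 + 11*z^3 - 21*z^2 + 16*z - 5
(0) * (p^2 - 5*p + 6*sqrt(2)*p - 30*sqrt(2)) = 0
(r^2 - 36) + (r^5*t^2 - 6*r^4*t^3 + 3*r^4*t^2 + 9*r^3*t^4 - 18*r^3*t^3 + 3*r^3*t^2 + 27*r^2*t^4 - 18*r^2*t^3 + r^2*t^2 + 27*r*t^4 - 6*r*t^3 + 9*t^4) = r^5*t^2 - 6*r^4*t^3 + 3*r^4*t^2 + 9*r^3*t^4 - 18*r^3*t^3 + 3*r^3*t^2 + 27*r^2*t^4 - 18*r^2*t^3 + r^2*t^2 + r^2 + 27*r*t^4 - 6*r*t^3 + 9*t^4 - 36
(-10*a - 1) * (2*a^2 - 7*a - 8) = -20*a^3 + 68*a^2 + 87*a + 8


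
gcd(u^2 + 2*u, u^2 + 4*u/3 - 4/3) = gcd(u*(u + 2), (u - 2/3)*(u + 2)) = u + 2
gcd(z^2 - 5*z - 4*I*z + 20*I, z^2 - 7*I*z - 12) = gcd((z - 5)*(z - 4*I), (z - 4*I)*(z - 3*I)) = z - 4*I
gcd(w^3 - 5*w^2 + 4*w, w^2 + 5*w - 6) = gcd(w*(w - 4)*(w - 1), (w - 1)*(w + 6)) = w - 1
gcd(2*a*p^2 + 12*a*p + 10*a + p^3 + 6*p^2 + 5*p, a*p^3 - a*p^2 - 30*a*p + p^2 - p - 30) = p + 5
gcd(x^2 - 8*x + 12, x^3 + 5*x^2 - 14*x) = x - 2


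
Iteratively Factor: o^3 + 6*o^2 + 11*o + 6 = (o + 3)*(o^2 + 3*o + 2) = (o + 2)*(o + 3)*(o + 1)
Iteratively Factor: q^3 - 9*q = (q - 3)*(q^2 + 3*q) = (q - 3)*(q + 3)*(q)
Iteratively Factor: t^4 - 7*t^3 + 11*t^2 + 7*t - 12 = (t + 1)*(t^3 - 8*t^2 + 19*t - 12) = (t - 4)*(t + 1)*(t^2 - 4*t + 3) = (t - 4)*(t - 1)*(t + 1)*(t - 3)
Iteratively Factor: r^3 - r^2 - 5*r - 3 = (r + 1)*(r^2 - 2*r - 3) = (r + 1)^2*(r - 3)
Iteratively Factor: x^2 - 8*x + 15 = (x - 3)*(x - 5)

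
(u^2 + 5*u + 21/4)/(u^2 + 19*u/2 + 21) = (u + 3/2)/(u + 6)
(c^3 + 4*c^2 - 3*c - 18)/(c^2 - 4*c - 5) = (-c^3 - 4*c^2 + 3*c + 18)/(-c^2 + 4*c + 5)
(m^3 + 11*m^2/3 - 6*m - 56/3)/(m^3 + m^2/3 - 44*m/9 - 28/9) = 3*(m + 4)/(3*m + 2)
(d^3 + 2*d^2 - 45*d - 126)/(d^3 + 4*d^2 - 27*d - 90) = (d - 7)/(d - 5)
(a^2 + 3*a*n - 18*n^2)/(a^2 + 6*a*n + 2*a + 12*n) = (a - 3*n)/(a + 2)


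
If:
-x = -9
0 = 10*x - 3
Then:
No Solution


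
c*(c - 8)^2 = c^3 - 16*c^2 + 64*c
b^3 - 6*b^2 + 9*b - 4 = (b - 4)*(b - 1)^2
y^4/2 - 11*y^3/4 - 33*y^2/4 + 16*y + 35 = (y/2 + 1)*(y - 7)*(y - 5/2)*(y + 2)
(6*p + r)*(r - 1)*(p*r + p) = 6*p^2*r^2 - 6*p^2 + p*r^3 - p*r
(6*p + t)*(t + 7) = 6*p*t + 42*p + t^2 + 7*t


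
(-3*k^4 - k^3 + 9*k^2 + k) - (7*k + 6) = -3*k^4 - k^3 + 9*k^2 - 6*k - 6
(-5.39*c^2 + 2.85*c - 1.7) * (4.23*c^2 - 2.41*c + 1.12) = -22.7997*c^4 + 25.0454*c^3 - 20.0963*c^2 + 7.289*c - 1.904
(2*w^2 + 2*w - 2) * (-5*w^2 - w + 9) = -10*w^4 - 12*w^3 + 26*w^2 + 20*w - 18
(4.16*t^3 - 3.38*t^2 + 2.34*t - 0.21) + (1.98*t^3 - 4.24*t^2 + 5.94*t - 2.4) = 6.14*t^3 - 7.62*t^2 + 8.28*t - 2.61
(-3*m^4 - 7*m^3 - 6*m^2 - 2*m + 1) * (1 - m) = 3*m^5 + 4*m^4 - m^3 - 4*m^2 - 3*m + 1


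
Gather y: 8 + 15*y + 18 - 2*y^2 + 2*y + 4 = -2*y^2 + 17*y + 30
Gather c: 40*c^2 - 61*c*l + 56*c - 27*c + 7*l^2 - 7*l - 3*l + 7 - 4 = 40*c^2 + c*(29 - 61*l) + 7*l^2 - 10*l + 3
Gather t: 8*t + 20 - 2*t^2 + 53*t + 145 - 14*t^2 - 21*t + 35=-16*t^2 + 40*t + 200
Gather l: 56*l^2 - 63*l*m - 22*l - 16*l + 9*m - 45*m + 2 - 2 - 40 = 56*l^2 + l*(-63*m - 38) - 36*m - 40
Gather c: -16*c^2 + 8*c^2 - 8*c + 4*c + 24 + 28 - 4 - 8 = -8*c^2 - 4*c + 40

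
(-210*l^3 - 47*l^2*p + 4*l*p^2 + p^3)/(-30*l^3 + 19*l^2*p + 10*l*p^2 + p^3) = (-7*l + p)/(-l + p)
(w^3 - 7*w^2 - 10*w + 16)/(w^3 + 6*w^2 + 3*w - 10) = (w - 8)/(w + 5)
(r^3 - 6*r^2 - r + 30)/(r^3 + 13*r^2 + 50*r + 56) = (r^2 - 8*r + 15)/(r^2 + 11*r + 28)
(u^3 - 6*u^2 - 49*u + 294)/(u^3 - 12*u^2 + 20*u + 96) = (u^2 - 49)/(u^2 - 6*u - 16)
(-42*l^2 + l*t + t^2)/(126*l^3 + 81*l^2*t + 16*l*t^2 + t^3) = (-6*l + t)/(18*l^2 + 9*l*t + t^2)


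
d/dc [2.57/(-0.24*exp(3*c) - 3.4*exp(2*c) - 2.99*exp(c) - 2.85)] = (1.8504*exp(2*c) + 17.476*exp(c) + 7.6843)*exp(c)/(0.24*exp(3*c) + 3.4*exp(2*c) + 2.99*exp(c) + 2.85)^2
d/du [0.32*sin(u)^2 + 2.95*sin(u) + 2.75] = (0.64*sin(u) + 2.95)*cos(u)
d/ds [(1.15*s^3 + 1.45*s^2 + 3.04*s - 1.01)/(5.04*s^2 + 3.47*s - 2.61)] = (5.796*s^4 + 7.981*s^3 - 19.2946*s^2 + 2.6118*s - 4.4297)/(25.4016*s^4 + 34.9776*s^3 - 14.2679*s^2 - 18.1134*s + 6.8121)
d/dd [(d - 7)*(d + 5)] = 2*d - 2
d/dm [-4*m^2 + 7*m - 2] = 7 - 8*m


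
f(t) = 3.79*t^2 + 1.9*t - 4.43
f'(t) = 7.58*t + 1.9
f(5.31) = 112.52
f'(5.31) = 42.15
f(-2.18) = 9.44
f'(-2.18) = -14.62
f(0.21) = -3.86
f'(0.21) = 3.49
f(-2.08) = 8.02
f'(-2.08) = -13.87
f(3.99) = 63.49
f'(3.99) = 32.14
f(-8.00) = 222.93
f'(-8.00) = -58.74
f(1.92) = 13.19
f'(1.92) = 16.45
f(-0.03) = -4.48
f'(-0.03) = 1.67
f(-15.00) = 819.82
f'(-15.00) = -111.80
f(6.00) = 143.41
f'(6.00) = 47.38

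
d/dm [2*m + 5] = 2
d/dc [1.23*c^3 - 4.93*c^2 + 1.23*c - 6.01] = 3.69*c^2 - 9.86*c + 1.23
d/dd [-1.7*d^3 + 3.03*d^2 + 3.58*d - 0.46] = -5.1*d^2 + 6.06*d + 3.58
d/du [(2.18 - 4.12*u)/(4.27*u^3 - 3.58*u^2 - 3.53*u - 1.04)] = (35.1848*u^3 - 42.6754*u^2 + 15.6088*u + 11.9802)/(18.2329*u^6 - 30.5732*u^5 - 17.3298*u^4 + 16.3932*u^3 + 19.9073*u^2 + 7.3424*u + 1.0816)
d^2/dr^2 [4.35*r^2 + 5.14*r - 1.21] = 8.70000000000000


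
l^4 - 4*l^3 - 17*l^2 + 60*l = l*(l - 5)*(l - 3)*(l + 4)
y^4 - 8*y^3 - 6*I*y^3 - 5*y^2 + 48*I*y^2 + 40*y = y*(y - 8)*(y - 5*I)*(y - I)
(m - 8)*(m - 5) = m^2 - 13*m + 40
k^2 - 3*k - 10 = (k - 5)*(k + 2)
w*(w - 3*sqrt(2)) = w^2 - 3*sqrt(2)*w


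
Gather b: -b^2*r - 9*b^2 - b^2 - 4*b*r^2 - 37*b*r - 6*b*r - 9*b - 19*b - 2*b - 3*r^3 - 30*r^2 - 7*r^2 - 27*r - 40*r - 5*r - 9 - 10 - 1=b^2*(-r - 10) + b*(-4*r^2 - 43*r - 30) - 3*r^3 - 37*r^2 - 72*r - 20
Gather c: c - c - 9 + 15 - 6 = 0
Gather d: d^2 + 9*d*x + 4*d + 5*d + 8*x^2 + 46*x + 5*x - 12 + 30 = d^2 + d*(9*x + 9) + 8*x^2 + 51*x + 18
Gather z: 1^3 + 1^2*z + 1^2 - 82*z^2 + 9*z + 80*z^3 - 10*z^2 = 80*z^3 - 92*z^2 + 10*z + 2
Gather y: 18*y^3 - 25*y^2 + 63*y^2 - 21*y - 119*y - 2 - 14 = 18*y^3 + 38*y^2 - 140*y - 16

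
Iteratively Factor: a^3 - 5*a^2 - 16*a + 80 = (a - 4)*(a^2 - a - 20) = (a - 4)*(a + 4)*(a - 5)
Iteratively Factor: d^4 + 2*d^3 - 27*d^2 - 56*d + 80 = (d + 4)*(d^3 - 2*d^2 - 19*d + 20) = (d - 5)*(d + 4)*(d^2 + 3*d - 4) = (d - 5)*(d + 4)^2*(d - 1)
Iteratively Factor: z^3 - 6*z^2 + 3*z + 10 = (z + 1)*(z^2 - 7*z + 10) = (z - 5)*(z + 1)*(z - 2)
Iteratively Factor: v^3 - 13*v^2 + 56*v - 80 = (v - 5)*(v^2 - 8*v + 16) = (v - 5)*(v - 4)*(v - 4)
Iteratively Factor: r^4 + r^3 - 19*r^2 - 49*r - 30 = (r - 5)*(r^3 + 6*r^2 + 11*r + 6) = (r - 5)*(r + 2)*(r^2 + 4*r + 3) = (r - 5)*(r + 2)*(r + 3)*(r + 1)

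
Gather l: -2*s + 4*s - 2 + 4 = 2*s + 2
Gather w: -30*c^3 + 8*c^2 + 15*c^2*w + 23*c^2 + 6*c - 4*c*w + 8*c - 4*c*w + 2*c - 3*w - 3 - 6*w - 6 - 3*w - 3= -30*c^3 + 31*c^2 + 16*c + w*(15*c^2 - 8*c - 12) - 12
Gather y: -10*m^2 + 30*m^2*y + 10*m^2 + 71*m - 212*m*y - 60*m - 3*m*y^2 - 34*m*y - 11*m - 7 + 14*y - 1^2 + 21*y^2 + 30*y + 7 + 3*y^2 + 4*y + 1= y^2*(24 - 3*m) + y*(30*m^2 - 246*m + 48)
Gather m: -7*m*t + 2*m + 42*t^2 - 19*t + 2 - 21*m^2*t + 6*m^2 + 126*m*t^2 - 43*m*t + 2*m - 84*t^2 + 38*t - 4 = m^2*(6 - 21*t) + m*(126*t^2 - 50*t + 4) - 42*t^2 + 19*t - 2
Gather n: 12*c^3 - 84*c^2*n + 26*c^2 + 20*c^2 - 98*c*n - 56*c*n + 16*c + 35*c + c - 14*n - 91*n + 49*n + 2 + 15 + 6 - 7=12*c^3 + 46*c^2 + 52*c + n*(-84*c^2 - 154*c - 56) + 16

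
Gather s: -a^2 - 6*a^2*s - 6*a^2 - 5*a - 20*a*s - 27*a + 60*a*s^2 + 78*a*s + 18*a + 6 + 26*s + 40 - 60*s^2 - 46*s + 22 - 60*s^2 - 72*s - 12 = -7*a^2 - 14*a + s^2*(60*a - 120) + s*(-6*a^2 + 58*a - 92) + 56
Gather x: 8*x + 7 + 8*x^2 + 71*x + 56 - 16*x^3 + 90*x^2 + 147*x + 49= -16*x^3 + 98*x^2 + 226*x + 112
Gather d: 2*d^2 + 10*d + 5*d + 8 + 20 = 2*d^2 + 15*d + 28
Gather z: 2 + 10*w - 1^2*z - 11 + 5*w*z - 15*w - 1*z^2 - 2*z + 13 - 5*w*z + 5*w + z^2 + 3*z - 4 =0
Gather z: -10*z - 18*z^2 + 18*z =-18*z^2 + 8*z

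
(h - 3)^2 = h^2 - 6*h + 9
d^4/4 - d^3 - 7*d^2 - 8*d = d*(d/4 + 1/2)*(d - 8)*(d + 2)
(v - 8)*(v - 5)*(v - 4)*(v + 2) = v^4 - 15*v^3 + 58*v^2 + 24*v - 320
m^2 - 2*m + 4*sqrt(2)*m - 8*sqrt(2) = (m - 2)*(m + 4*sqrt(2))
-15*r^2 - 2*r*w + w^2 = (-5*r + w)*(3*r + w)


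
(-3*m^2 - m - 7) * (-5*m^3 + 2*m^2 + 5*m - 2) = 15*m^5 - m^4 + 18*m^3 - 13*m^2 - 33*m + 14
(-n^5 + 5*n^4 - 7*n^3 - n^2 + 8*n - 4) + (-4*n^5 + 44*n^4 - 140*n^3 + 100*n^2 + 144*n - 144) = -5*n^5 + 49*n^4 - 147*n^3 + 99*n^2 + 152*n - 148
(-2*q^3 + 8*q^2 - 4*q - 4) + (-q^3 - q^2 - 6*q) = -3*q^3 + 7*q^2 - 10*q - 4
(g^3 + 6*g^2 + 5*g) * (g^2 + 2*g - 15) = g^5 + 8*g^4 + 2*g^3 - 80*g^2 - 75*g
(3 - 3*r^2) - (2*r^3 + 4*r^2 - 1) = -2*r^3 - 7*r^2 + 4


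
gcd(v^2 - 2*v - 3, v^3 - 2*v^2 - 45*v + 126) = v - 3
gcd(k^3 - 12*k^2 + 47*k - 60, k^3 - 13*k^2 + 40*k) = k - 5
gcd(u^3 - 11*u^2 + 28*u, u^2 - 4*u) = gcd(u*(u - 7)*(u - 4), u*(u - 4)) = u^2 - 4*u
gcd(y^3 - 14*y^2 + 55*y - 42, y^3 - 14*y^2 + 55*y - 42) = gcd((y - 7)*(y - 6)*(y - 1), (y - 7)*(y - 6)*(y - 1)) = y^3 - 14*y^2 + 55*y - 42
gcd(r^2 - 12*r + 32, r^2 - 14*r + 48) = r - 8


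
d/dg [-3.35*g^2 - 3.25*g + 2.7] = -6.7*g - 3.25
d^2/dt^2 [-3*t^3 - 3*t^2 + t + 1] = -18*t - 6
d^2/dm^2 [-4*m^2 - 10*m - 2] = -8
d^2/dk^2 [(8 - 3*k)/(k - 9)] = -38/(k - 9)^3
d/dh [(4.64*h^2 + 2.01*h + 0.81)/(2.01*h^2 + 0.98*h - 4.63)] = (0.507099999999999*h^2 - 46.2226*h - 10.1001)/(4.0401*h^4 + 3.9396*h^3 - 17.6522*h^2 - 9.0748*h + 21.4369)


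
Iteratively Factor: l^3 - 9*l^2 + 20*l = (l)*(l^2 - 9*l + 20) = l*(l - 5)*(l - 4)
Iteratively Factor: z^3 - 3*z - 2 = (z + 1)*(z^2 - z - 2) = (z - 2)*(z + 1)*(z + 1)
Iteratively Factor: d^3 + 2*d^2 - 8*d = (d - 2)*(d^2 + 4*d) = (d - 2)*(d + 4)*(d)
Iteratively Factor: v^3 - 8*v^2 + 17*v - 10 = (v - 1)*(v^2 - 7*v + 10) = (v - 2)*(v - 1)*(v - 5)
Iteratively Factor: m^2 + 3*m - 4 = (m + 4)*(m - 1)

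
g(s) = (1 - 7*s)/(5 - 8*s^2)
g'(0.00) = -1.40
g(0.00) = 0.20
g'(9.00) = -0.01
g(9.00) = 0.10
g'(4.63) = -0.04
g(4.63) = 0.19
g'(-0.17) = -1.73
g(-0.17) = 0.46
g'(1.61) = -0.62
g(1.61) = 0.65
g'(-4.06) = -0.06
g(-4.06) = -0.23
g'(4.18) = -0.05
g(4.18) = 0.21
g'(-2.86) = -0.15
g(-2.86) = -0.35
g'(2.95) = -0.11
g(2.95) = 0.30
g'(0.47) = -3.81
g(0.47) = -0.71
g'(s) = 16*s*(1 - 7*s)/(5 - 8*s^2)^2 - 7/(5 - 8*s^2) = (-56*s^2 + 16*s - 35)/(64*s^4 - 80*s^2 + 25)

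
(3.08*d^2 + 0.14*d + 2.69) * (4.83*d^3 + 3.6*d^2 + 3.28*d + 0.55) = 14.8764*d^5 + 11.7642*d^4 + 23.5991*d^3 + 11.8372*d^2 + 8.9002*d + 1.4795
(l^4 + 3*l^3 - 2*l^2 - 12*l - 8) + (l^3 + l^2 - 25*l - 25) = l^4 + 4*l^3 - l^2 - 37*l - 33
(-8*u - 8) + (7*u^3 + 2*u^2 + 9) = 7*u^3 + 2*u^2 - 8*u + 1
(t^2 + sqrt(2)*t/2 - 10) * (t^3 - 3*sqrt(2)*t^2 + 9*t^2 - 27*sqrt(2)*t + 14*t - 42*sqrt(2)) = t^5 - 5*sqrt(2)*t^4/2 + 9*t^4 - 45*sqrt(2)*t^3/2 + t^3 - 117*t^2 - 5*sqrt(2)*t^2 - 182*t + 270*sqrt(2)*t + 420*sqrt(2)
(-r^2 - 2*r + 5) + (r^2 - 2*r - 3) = 2 - 4*r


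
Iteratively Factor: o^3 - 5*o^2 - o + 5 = (o - 5)*(o^2 - 1) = (o - 5)*(o - 1)*(o + 1)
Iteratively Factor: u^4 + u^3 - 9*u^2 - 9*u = (u)*(u^3 + u^2 - 9*u - 9) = u*(u + 3)*(u^2 - 2*u - 3) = u*(u - 3)*(u + 3)*(u + 1)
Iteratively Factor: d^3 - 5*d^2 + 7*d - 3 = (d - 1)*(d^2 - 4*d + 3) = (d - 3)*(d - 1)*(d - 1)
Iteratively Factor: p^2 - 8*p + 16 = (p - 4)*(p - 4)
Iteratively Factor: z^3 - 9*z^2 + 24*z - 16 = (z - 1)*(z^2 - 8*z + 16) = (z - 4)*(z - 1)*(z - 4)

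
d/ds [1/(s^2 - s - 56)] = (1 - 2*s)/(-s^2 + s + 56)^2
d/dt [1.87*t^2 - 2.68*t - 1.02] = 3.74*t - 2.68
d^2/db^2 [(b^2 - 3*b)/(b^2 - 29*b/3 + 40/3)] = 120*(3*b^3 - 18*b^2 + 54*b - 94)/(27*b^6 - 783*b^5 + 8649*b^4 - 45269*b^3 + 115320*b^2 - 139200*b + 64000)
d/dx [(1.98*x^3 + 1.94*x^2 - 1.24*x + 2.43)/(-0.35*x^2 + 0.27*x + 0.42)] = (-0.693*x^4 + 1.0692*x^3 + 2.5846*x^2 + 3.3306*x - 1.1769)/(0.1225*x^4 - 0.189*x^3 - 0.2211*x^2 + 0.2268*x + 0.1764)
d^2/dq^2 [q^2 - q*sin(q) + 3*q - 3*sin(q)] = q*sin(q) + 3*sin(q) - 2*cos(q) + 2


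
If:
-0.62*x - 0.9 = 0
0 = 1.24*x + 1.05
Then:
No Solution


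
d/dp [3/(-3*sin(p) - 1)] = 9*cos(p)/(3*sin(p) + 1)^2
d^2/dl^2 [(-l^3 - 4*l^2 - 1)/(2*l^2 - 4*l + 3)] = 2*(-42*l^3 + 96*l^2 - 3*l - 46)/(8*l^6 - 48*l^5 + 132*l^4 - 208*l^3 + 198*l^2 - 108*l + 27)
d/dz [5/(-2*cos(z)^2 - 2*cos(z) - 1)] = -(10*sin(z) + 10*sin(2*z))/(2*cos(z) + cos(2*z) + 2)^2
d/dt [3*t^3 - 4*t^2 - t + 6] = 9*t^2 - 8*t - 1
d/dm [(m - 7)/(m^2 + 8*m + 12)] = (m^2 + 8*m - 2*(m - 7)*(m + 4) + 12)/(m^2 + 8*m + 12)^2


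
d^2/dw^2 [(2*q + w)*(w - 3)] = 2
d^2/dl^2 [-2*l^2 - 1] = -4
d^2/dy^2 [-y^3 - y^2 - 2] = -6*y - 2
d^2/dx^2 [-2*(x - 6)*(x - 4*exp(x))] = 8*x*exp(x) - 32*exp(x) - 4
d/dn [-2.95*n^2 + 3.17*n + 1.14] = 3.17 - 5.9*n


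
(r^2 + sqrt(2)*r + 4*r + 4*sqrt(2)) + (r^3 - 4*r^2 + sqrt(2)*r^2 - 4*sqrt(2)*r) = r^3 - 3*r^2 + sqrt(2)*r^2 - 3*sqrt(2)*r + 4*r + 4*sqrt(2)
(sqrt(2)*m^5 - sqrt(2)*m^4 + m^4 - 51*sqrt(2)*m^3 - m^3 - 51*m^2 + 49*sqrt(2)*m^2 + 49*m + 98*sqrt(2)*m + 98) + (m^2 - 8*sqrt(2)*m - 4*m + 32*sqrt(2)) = sqrt(2)*m^5 - sqrt(2)*m^4 + m^4 - 51*sqrt(2)*m^3 - m^3 - 50*m^2 + 49*sqrt(2)*m^2 + 45*m + 90*sqrt(2)*m + 32*sqrt(2) + 98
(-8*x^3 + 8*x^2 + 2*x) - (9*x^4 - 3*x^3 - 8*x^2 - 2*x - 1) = -9*x^4 - 5*x^3 + 16*x^2 + 4*x + 1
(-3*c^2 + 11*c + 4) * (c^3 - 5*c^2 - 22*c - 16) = -3*c^5 + 26*c^4 + 15*c^3 - 214*c^2 - 264*c - 64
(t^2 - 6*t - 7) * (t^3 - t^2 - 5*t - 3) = t^5 - 7*t^4 - 6*t^3 + 34*t^2 + 53*t + 21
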